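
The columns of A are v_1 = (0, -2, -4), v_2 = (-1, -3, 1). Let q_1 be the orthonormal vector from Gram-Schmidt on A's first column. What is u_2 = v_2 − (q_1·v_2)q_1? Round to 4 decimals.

u_2 = (-1.0000, -2.8000, 1.4000)

v_1 = (0, -2, -4); ‖v_1‖ = 4.4721, so q_1 = (0.0000, -0.4472, -0.8944).
q_1·v_2 = 0.0000·(-1) + (-0.4472)·(-3) + (-0.8944)·1 = 0.4472.
u_2 = v_2 − 0.4472·q_1 = (-1.0000, -2.8000, 1.4000).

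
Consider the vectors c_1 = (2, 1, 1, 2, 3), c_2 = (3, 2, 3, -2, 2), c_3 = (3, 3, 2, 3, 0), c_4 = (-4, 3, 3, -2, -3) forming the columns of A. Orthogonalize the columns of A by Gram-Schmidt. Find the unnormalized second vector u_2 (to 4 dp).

c_1 = (2, 1, 1, 2, 3); ‖c_1‖ = 4.3589, so q_1 = (0.4588, 0.2294, 0.2294, 0.4588, 0.6882).
q_1·c_2 = 0.4588·3 + 0.2294·2 + 0.2294·3 + 0.4588·(-2) + 0.6882·2 = 2.9824.
u_2 = c_2 − 2.9824·q_1 = (1.6316, 1.3158, 2.3158, -3.3684, -0.0526).

u_2 = (1.6316, 1.3158, 2.3158, -3.3684, -0.0526)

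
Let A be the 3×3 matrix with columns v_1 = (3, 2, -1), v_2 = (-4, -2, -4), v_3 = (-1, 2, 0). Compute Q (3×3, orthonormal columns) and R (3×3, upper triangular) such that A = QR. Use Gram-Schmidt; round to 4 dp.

Q = [[0.8018, -0.2817, -0.5270], [0.5345, -0.0563, 0.8433], [-0.2673, -0.9578, 0.1054]], R = [[3.7417, -3.2071, 0.2673], [0.0000, 5.0709, 0.1690], [0.0000, 0.0000, 2.2136]]

e_1 = v_1/‖v_1‖ = (3, 2, -1)/3.7417 = (0.8018, 0.5345, -0.2673).
r_{12} = e_1·v_2 = -3.2071.
u_2 = v_2 + 3.2071·e_1 = (-1.4286, -0.2857, -4.8571).
‖u_2‖ = 5.0709, so e_2 = (-0.2817, -0.0563, -0.9578).
r_{13} = e_1·v_3 = 0.2673; r_{23} = e_2·v_3 = 0.1690.
u_3 = v_3 − 0.2673·e_1 − 0.1690·e_2 = (-1.1667, 1.8667, 0.2333).
‖u_3‖ = 2.2136, so e_3 = (-0.5270, 0.8433, 0.1054).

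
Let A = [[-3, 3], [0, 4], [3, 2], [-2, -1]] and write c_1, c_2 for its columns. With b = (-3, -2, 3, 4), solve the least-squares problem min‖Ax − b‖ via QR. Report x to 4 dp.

e_1 = c_1/‖c_1‖ = (-3, 0, 3, -2)/4.6904 = (-0.6396, 0.0000, 0.6396, -0.4264).
r_{12} = e_1·c_2 = -0.2132.
u_2 = c_2 + 0.2132·e_1 = (2.8636, 4.0000, 2.1364, -1.0909).
‖u_2‖ = 5.4731, so e_2 = (0.5232, 0.7309, 0.3903, -0.1993).
Qᵀb = (2.1320, -2.6576).
Back-substitute: x_2 = -2.6576/5.4731 = -0.4856.
x_1 = (2.1320 + 0.2132·(-0.4856))/4.6904 = 0.4325.

x = (0.4325, -0.4856)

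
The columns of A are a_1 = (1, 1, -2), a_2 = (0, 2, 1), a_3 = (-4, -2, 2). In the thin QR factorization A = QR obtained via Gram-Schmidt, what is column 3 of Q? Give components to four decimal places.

e_3 = (-0.9129, 0.1826, -0.3651)

e_1 = a_1/‖a_1‖ = (1, 1, -2)/2.4495 = (0.4082, 0.4082, -0.8165).
r_{12} = e_1·a_2 = 0.0000.
u_2 = a_2 + 0.0000·e_1 = (0.0000, 2.0000, 1.0000).
‖u_2‖ = 2.2361, so e_2 = (0.0000, 0.8944, 0.4472).
r_{13} = e_1·a_3 = -4.0825; r_{23} = e_2·a_3 = -0.8944.
u_3 = a_3 + 4.0825·e_1 + 0.8944·e_2 = (-2.3333, 0.4667, -0.9333).
‖u_3‖ = 2.5560, so e_3 = (-0.9129, 0.1826, -0.3651).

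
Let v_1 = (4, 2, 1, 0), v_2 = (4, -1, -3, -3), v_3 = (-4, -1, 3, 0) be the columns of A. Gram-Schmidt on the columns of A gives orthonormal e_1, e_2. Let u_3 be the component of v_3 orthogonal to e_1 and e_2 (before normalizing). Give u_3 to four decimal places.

u_3 = (-0.0912, -0.7020, 1.7687, -1.6564)

e_1 = v_1/‖v_1‖ = (4, 2, 1, 0)/4.5826 = (0.8729, 0.4364, 0.2182, 0.0000).
r_{12} = e_1·v_2 = 2.4004.
u_2 = v_2 − 2.4004·e_1 = (1.9048, -2.0476, -3.5238, -3.0000).
‖u_2‖ = 5.4072, so e_2 = (0.3523, -0.3787, -0.6517, -0.5548).
r_{13} = e_1·v_3 = -3.2733; r_{23} = e_2·v_3 = -2.9854.
u_3 = v_3 + 3.2733·e_1 + 2.9854·e_2 = (-0.0912, -0.7020, 1.7687, -1.6564).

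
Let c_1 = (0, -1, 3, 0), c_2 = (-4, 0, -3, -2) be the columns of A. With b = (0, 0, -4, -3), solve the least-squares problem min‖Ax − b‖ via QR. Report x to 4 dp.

c_1 = (0, -1, 3, 0); ‖c_1‖ = 3.1623, so e_1 = (0.0000, -0.3162, 0.9487, 0.0000).
e_1·c_2 = 0.0000·(-4) + (-0.3162)·0 + 0.9487·(-3) + 0.0000·(-2) = -2.8460.
u_2 = c_2 + 2.8460·e_1 = (-4.0000, -0.9000, -0.3000, -2.0000).
‖u_2‖ = 4.5717, so e_2 = (-0.8750, -0.1969, -0.0656, -0.4375).
Qᵀb = (-3.7947, 1.5749).
Back-substitute: x_2 = 1.5749/4.5717 = 0.3445.
x_1 = (-3.7947 + 2.8460·0.3445)/3.1623 = -0.8900.

x = (-0.8900, 0.3445)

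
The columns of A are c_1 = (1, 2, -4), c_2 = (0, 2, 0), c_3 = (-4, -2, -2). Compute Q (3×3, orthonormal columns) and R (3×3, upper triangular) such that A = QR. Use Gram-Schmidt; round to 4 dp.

Q = [[0.2182, -0.1059, -0.9701], [0.4364, 0.8997, 0.0000], [-0.8729, 0.4234, -0.2425]], R = [[4.5826, 0.8729, 0.0000], [0.0000, 1.7995, -2.2229], [0.0000, 0.0000, 4.3656]]

c_1 = (1, 2, -4); ‖c_1‖ = 4.5826, so q_1 = (0.2182, 0.4364, -0.8729).
q_1·c_2 = 0.2182·0 + 0.4364·2 + (-0.8729)·0 = 0.8729.
u_2 = c_2 − 0.8729·q_1 = (-0.1905, 1.6190, 0.7619).
‖u_2‖ = 1.7995, so q_2 = (-0.1059, 0.8997, 0.4234).
q_1·c_3 = 0.2182·(-4) + 0.4364·(-2) + (-0.8729)·(-2) = 0.0000; q_2·c_3 = (-0.1059)·(-4) + 0.8997·(-2) + 0.4234·(-2) = -2.2229.
u_3 = c_3 + 0.0000·q_1 + 2.2229·q_2 = (-4.2353, 0.0000, -1.0588).
‖u_3‖ = 4.3656, so q_3 = (-0.9701, 0.0000, -0.2425).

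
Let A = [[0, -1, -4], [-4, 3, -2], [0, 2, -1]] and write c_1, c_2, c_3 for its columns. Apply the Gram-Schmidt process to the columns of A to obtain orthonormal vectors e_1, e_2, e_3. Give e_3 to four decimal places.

c_1 = (0, -4, 0); ‖c_1‖ = 4.0000, so e_1 = (0.0000, -1.0000, 0.0000).
e_1·c_2 = 0.0000·(-1) + (-1.0000)·3 + 0.0000·2 = -3.0000.
u_2 = c_2 + 3.0000·e_1 = (-1.0000, 0.0000, 2.0000).
‖u_2‖ = 2.2361, so e_2 = (-0.4472, 0.0000, 0.8944).
e_1·c_3 = 0.0000·(-4) + (-1.0000)·(-2) + 0.0000·(-1) = 2.0000; e_2·c_3 = (-0.4472)·(-4) + 0.0000·(-2) + 0.8944·(-1) = 0.8944.
u_3 = c_3 − 2.0000·e_1 − 0.8944·e_2 = (-3.6000, 0.0000, -1.8000).
‖u_3‖ = 4.0249, so e_3 = (-0.8944, 0.0000, -0.4472).

e_3 = (-0.8944, 0.0000, -0.4472)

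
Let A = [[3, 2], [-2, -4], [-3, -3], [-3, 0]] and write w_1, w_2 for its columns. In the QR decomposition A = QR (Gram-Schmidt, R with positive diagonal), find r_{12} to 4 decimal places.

r_{12} = 4.1309

q_1 = w_1/‖w_1‖ = (3, -2, -3, -3)/5.5678 = (0.5388, -0.3592, -0.5388, -0.5388).
r_{12} = q_1·w_2 = 4.1309.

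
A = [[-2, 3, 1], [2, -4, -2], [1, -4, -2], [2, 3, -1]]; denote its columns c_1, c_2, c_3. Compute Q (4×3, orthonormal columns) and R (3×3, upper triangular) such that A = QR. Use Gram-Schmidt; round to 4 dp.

Q = [[-0.5547, 0.1849, -0.6952], [0.5547, -0.3452, -0.0818], [0.2774, -0.4932, -0.6543], [0.5547, 0.7768, -0.2863]], R = [[3.6056, -3.3282, -2.7735], [0.0000, 6.2388, 1.0850], [0.0000, 0.0000, 1.0632]]

c_1 = (-2, 2, 1, 2); ‖c_1‖ = 3.6056, so q_1 = (-0.5547, 0.5547, 0.2774, 0.5547).
q_1·c_2 = (-0.5547)·3 + 0.5547·(-4) + 0.2774·(-4) + 0.5547·3 = -3.3282.
u_2 = c_2 + 3.3282·q_1 = (1.1538, -2.1538, -3.0769, 4.8462).
‖u_2‖ = 6.2388, so q_2 = (0.1849, -0.3452, -0.4932, 0.7768).
q_1·c_3 = (-0.5547)·1 + 0.5547·(-2) + 0.2774·(-2) + 0.5547·(-1) = -2.7735; q_2·c_3 = 0.1849·1 + (-0.3452)·(-2) + (-0.4932)·(-2) + 0.7768·(-1) = 1.0850.
u_3 = c_3 + 2.7735·q_1 − 1.0850·q_2 = (-0.7391, -0.0870, -0.6957, -0.3043).
‖u_3‖ = 1.0632, so q_3 = (-0.6952, -0.0818, -0.6543, -0.2863).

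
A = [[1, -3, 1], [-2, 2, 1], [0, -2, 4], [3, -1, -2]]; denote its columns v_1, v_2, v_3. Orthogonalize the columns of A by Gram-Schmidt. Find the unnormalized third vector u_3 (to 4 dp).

v_1 = (1, -2, 0, 3); ‖v_1‖ = 3.7417, so e_1 = (0.2673, -0.5345, 0.0000, 0.8018).
e_1·v_2 = 0.2673·(-3) + (-0.5345)·2 + 0.0000·(-2) + 0.8018·(-1) = -2.6726.
u_2 = v_2 + 2.6726·e_1 = (-2.2857, 0.5714, -2.0000, 1.1429).
‖u_2‖ = 3.2950, so e_2 = (-0.6937, 0.1734, -0.6070, 0.3468).
e_1·v_3 = 0.2673·1 + (-0.5345)·1 + 0.0000·4 + 0.8018·(-2) = -1.8708; e_2·v_3 = (-0.6937)·1 + 0.1734·1 + (-0.6070)·4 + 0.3468·(-2) = -3.6419.
u_3 = v_3 + 1.8708·e_1 + 3.6419·e_2 = (-1.0263, 0.6316, 1.7895, 0.7632).

u_3 = (-1.0263, 0.6316, 1.7895, 0.7632)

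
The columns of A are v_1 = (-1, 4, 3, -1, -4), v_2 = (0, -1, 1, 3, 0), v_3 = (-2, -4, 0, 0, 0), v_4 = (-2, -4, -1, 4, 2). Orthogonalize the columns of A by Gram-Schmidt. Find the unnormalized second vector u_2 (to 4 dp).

u_2 = (-0.0930, -0.6279, 1.2791, 2.9070, -0.3721)

v_1 = (-1, 4, 3, -1, -4); ‖v_1‖ = 6.5574, so e_1 = (-0.1525, 0.6100, 0.4575, -0.1525, -0.6100).
e_1·v_2 = (-0.1525)·0 + 0.6100·(-1) + 0.4575·1 + (-0.1525)·3 + (-0.6100)·0 = -0.6100.
u_2 = v_2 + 0.6100·e_1 = (-0.0930, -0.6279, 1.2791, 2.9070, -0.3721).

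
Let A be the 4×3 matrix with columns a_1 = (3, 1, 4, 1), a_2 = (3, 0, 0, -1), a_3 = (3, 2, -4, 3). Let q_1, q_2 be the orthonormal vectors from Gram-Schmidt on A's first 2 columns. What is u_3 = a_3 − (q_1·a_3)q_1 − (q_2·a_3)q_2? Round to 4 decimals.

u_3 = (1.3981, 2.3301, -2.6796, 4.1942)

q_1 = a_1/‖a_1‖ = (3, 1, 4, 1)/5.1962 = (0.5774, 0.1925, 0.7698, 0.1925).
r_{12} = q_1·a_2 = 1.5396.
u_2 = a_2 − 1.5396·q_1 = (2.1111, -0.2963, -1.1852, -1.2963).
‖u_2‖ = 2.7622, so q_2 = (0.7643, -0.1073, -0.4291, -0.4693).
r_{13} = q_1·a_3 = -0.3849; r_{23} = q_2·a_3 = 2.3867.
u_3 = a_3 + 0.3849·q_1 − 2.3867·q_2 = (1.3981, 2.3301, -2.6796, 4.1942).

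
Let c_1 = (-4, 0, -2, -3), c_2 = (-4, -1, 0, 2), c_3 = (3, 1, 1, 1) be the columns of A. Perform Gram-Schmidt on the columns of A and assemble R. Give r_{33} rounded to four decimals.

c_1 = (-4, 0, -2, -3); ‖c_1‖ = 5.3852, so e_1 = (-0.7428, 0.0000, -0.3714, -0.5571).
e_1·c_2 = (-0.7428)·(-4) + 0.0000·(-1) + (-0.3714)·0 + (-0.5571)·2 = 1.8570.
u_2 = c_2 − 1.8570·e_1 = (-2.6207, -1.0000, 0.6897, 3.0345).
‖u_2‖ = 4.1895, so e_2 = (-0.6255, -0.2387, 0.1646, 0.7243).
e_1·c_3 = (-0.7428)·3 + 0.0000·1 + (-0.3714)·1 + (-0.5571)·1 = -3.1568; e_2·c_3 = (-0.6255)·3 + (-0.2387)·1 + 0.1646·1 + 0.7243·1 = -1.2264.
u_3 = c_3 + 3.1568·e_1 + 1.2264·e_2 = (-0.1120, 0.7073, 0.0295, 0.1297).
r_{33} = ‖u_3‖ = 0.7283.

r_{33} = 0.7283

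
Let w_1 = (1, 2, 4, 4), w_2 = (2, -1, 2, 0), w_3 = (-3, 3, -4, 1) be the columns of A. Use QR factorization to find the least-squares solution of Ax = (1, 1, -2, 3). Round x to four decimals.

w_1 = (1, 2, 4, 4); ‖w_1‖ = 6.0828, so q_1 = (0.1644, 0.3288, 0.6576, 0.6576).
q_1·w_2 = 0.1644·2 + 0.3288·(-1) + 0.6576·2 + 0.6576·0 = 1.3152.
u_2 = w_2 − 1.3152·q_1 = (1.7838, -1.4324, 1.1351, -0.8649).
‖u_2‖ = 2.6963, so q_2 = (0.6616, -0.5312, 0.4210, -0.3208).
q_1·w_3 = 0.1644·(-3) + 0.3288·3 + 0.6576·(-4) + 0.6576·1 = -1.4796; q_2·w_3 = 0.6616·(-3) + (-0.5312)·3 + 0.4210·(-4) + (-0.3208)·1 = -5.5831.
u_3 = w_3 + 1.4796·q_1 + 5.5831·q_2 = (0.9368, 0.5204, -0.6766, 0.1822).
‖u_3‖ = 1.2804, so q_3 = (0.7317, 0.4065, -0.5284, 0.1423).
Qᵀb = (1.1508, -1.6739, 2.6218).
Back-substitute: x_3 = 2.6218/1.2804 = 2.0476.
x_2 = (-1.6739 + 5.5831·2.0476)/2.6963 = 3.6190.
x_1 = (1.1508 − 1.3152·3.6190 + 1.4796·2.0476)/6.0828 = -0.0952.

x = (-0.0952, 3.6190, 2.0476)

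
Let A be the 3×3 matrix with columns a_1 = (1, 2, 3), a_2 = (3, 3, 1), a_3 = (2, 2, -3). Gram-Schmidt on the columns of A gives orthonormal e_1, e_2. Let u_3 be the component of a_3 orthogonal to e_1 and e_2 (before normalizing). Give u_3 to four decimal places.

e_1 = a_1/‖a_1‖ = (1, 2, 3)/3.7417 = (0.2673, 0.5345, 0.8018).
r_{12} = e_1·a_2 = 3.2071.
u_2 = a_2 − 3.2071·e_1 = (2.1429, 1.2857, -1.5714).
‖u_2‖ = 2.9520, so e_2 = (0.7259, 0.4355, -0.5323).
r_{13} = e_1·a_3 = -0.8018; r_{23} = e_2·a_3 = 3.9199.
u_3 = a_3 + 0.8018·e_1 − 3.9199·e_2 = (-0.6311, 0.7213, -0.2705).

u_3 = (-0.6311, 0.7213, -0.2705)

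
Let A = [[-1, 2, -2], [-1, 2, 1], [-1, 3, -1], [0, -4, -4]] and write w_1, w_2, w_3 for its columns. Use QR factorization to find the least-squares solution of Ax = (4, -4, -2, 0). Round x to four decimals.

w_1 = (-1, -1, -1, 0); ‖w_1‖ = 1.7321, so e_1 = (-0.5774, -0.5774, -0.5774, 0.0000).
e_1·w_2 = (-0.5774)·2 + (-0.5774)·2 + (-0.5774)·3 + 0.0000·(-4) = -4.0415.
u_2 = w_2 + 4.0415·e_1 = (-0.3333, -0.3333, 0.6667, -4.0000).
‖u_2‖ = 4.0825, so e_2 = (-0.0816, -0.0816, 0.1633, -0.9798).
e_1·w_3 = (-0.5774)·(-2) + (-0.5774)·1 + (-0.5774)·(-1) + 0.0000·(-4) = 1.1547; e_2·w_3 = (-0.0816)·(-2) + (-0.0816)·1 + 0.1633·(-1) + (-0.9798)·(-4) = 3.8375.
u_3 = w_3 − 1.1547·e_1 − 3.8375·e_2 = (-1.0200, 1.9800, -0.9600, -0.2400).
‖u_3‖ = 2.4372, so e_3 = (-0.4185, 0.8124, -0.3939, -0.0985).
Qᵀb = (1.1547, -0.3266, -4.1359).
Back-substitute: x_3 = -4.1359/2.4372 = -1.6970.
x_2 = (-0.3266 − 3.8375·(-1.6970))/4.0825 = 1.5152.
x_1 = (1.1547 + 4.0415·1.5152 − 1.1547·(-1.6970))/1.7321 = 5.3333.

x = (5.3333, 1.5152, -1.6970)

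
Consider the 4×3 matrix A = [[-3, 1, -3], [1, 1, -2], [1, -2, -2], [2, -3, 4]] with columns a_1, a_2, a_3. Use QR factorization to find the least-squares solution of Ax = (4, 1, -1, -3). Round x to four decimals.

x = (-0.7113, 0.3113, -0.3244)

a_1 = (-3, 1, 1, 2); ‖a_1‖ = 3.8730, so q_1 = (-0.7746, 0.2582, 0.2582, 0.5164).
q_1·a_2 = (-0.7746)·1 + 0.2582·1 + 0.2582·(-2) + 0.5164·(-3) = -2.5820.
u_2 = a_2 + 2.5820·q_1 = (-1.0000, 1.6667, -1.3333, -1.6667).
‖u_2‖ = 2.8868, so q_2 = (-0.3464, 0.5774, -0.4619, -0.5774).
q_1·a_3 = (-0.7746)·(-3) + 0.2582·(-2) + 0.2582·(-2) + 0.5164·4 = 3.3566; q_2·a_3 = (-0.3464)·(-3) + 0.5774·(-2) + (-0.4619)·(-2) + (-0.5774)·4 = -1.5011.
u_3 = a_3 − 3.3566·q_1 + 1.5011·q_2 = (-0.9200, -2.0000, -3.5600, 1.4000).
‖u_3‖ = 4.4136, so q_3 = (-0.2084, -0.4531, -0.8066, 0.3172).
Qᵀb = (-4.6476, 1.3856, -1.4319).
Back-substitute: x_3 = -1.4319/4.4136 = -0.3244.
x_2 = (1.3856 + 1.5011·(-0.3244))/2.8868 = 0.3113.
x_1 = (-4.6476 + 2.5820·0.3113 − 3.3566·(-0.3244))/3.8730 = -0.7113.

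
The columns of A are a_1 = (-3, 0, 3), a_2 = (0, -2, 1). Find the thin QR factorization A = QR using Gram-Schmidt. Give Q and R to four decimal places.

Q = [[-0.7071, 0.2357], [0.0000, -0.9428], [0.7071, 0.2357]], R = [[4.2426, 0.7071], [0.0000, 2.1213]]

a_1 = (-3, 0, 3); ‖a_1‖ = 4.2426, so q_1 = (-0.7071, 0.0000, 0.7071).
q_1·a_2 = (-0.7071)·0 + 0.0000·(-2) + 0.7071·1 = 0.7071.
u_2 = a_2 − 0.7071·q_1 = (0.5000, -2.0000, 0.5000).
‖u_2‖ = 2.1213, so q_2 = (0.2357, -0.9428, 0.2357).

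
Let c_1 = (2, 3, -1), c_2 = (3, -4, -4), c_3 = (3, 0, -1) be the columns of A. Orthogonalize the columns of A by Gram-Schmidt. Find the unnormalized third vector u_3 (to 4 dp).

u_3 = (0.8702, -0.2719, 0.9246)

q_1 = c_1/‖c_1‖ = (2, 3, -1)/3.7417 = (0.5345, 0.8018, -0.2673).
r_{12} = q_1·c_2 = -0.5345.
u_2 = c_2 + 0.5345·q_1 = (3.2857, -3.5714, -4.1429).
‖u_2‖ = 6.3808, so q_2 = (0.5149, -0.5597, -0.6493).
r_{13} = q_1·c_3 = 1.8708; r_{23} = q_2·c_3 = 2.1941.
u_3 = c_3 − 1.8708·q_1 − 2.1941·q_2 = (0.8702, -0.2719, 0.9246).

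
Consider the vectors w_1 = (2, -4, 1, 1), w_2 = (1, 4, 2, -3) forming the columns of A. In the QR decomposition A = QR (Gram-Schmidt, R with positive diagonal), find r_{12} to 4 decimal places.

w_1 = (2, -4, 1, 1); ‖w_1‖ = 4.6904, so e_1 = (0.4264, -0.8528, 0.2132, 0.2132).
r_{12} = e_1·w_2 = -3.1980.

r_{12} = -3.1980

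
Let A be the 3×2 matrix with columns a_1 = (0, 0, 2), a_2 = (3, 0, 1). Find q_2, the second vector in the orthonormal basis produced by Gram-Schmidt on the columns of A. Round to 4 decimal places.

q_1 = a_1/‖a_1‖ = (0, 0, 2)/2.0000 = (0.0000, 0.0000, 1.0000).
r_{12} = q_1·a_2 = 1.0000.
u_2 = a_2 − 1.0000·q_1 = (3.0000, 0.0000, 0.0000).
‖u_2‖ = 3.0000, so q_2 = (1.0000, 0.0000, 0.0000).

q_2 = (1.0000, 0.0000, 0.0000)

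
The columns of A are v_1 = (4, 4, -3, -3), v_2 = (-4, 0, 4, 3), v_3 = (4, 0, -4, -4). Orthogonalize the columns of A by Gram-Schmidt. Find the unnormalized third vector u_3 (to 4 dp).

v_1 = (4, 4, -3, -3); ‖v_1‖ = 7.0711, so e_1 = (0.5657, 0.5657, -0.4243, -0.4243).
e_1·v_2 = 0.5657·(-4) + 0.5657·0 + (-0.4243)·4 + (-0.4243)·3 = -5.2326.
u_2 = v_2 + 5.2326·e_1 = (-1.0400, 2.9600, 1.7800, 0.7800).
‖u_2‖ = 3.6905, so e_2 = (-0.2818, 0.8021, 0.4823, 0.2114).
e_1·v_3 = 0.5657·4 + 0.5657·0 + (-0.4243)·(-4) + (-0.4243)·(-4) = 5.6569; e_2·v_3 = (-0.2818)·4 + 0.8021·0 + 0.4823·(-4) + 0.2114·(-4) = -3.9019.
u_3 = v_3 − 5.6569·e_1 + 3.9019·e_2 = (-0.2996, -0.0705, 0.2819, -0.7753).

u_3 = (-0.2996, -0.0705, 0.2819, -0.7753)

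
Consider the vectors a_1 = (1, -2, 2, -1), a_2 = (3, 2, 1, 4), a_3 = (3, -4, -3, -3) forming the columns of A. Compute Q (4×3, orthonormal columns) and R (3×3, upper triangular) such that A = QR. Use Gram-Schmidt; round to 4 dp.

a_1 = (1, -2, 2, -1); ‖a_1‖ = 3.1623, so q_1 = (0.3162, -0.6325, 0.6325, -0.3162).
q_1·a_2 = 0.3162·3 + (-0.6325)·2 + 0.6325·1 + (-0.3162)·4 = -0.9487.
u_2 = a_2 + 0.9487·q_1 = (3.3000, 1.4000, 1.6000, 3.7000).
‖u_2‖ = 5.3944, so q_2 = (0.6117, 0.2595, 0.2966, 0.6859).
q_1·a_3 = 0.3162·3 + (-0.6325)·(-4) + 0.6325·(-3) + (-0.3162)·(-3) = 2.5298; q_2·a_3 = 0.6117·3 + 0.2595·(-4) + 0.2966·(-3) + 0.6859·(-3) = -2.1504.
u_3 = a_3 − 2.5298·q_1 + 2.1504·q_2 = (3.5155, -1.8419, -3.9622, -0.7251).
‖u_3‖ = 5.6547, so q_3 = (0.6217, -0.3257, -0.7007, -0.1282).

Q = [[0.3162, 0.6117, 0.6217], [-0.6325, 0.2595, -0.3257], [0.6325, 0.2966, -0.7007], [-0.3162, 0.6859, -0.1282]], R = [[3.1623, -0.9487, 2.5298], [0.0000, 5.3944, -2.1504], [0.0000, 0.0000, 5.6547]]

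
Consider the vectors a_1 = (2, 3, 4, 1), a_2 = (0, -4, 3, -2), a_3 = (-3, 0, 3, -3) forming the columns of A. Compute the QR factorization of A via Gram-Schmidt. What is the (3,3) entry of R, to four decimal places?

a_1 = (2, 3, 4, 1); ‖a_1‖ = 5.4772, so e_1 = (0.3651, 0.5477, 0.7303, 0.1826).
e_1·a_2 = 0.3651·0 + 0.5477·(-4) + 0.7303·3 + 0.1826·(-2) = -0.3651.
u_2 = a_2 + 0.3651·e_1 = (0.1333, -3.8000, 3.2667, -1.9333).
‖u_2‖ = 5.3728, so e_2 = (0.0248, -0.7073, 0.6080, -0.3598).
e_1·a_3 = 0.3651·(-3) + 0.5477·0 + 0.7303·3 + 0.1826·(-3) = 0.5477; e_2·a_3 = 0.0248·(-3) + (-0.7073)·0 + 0.6080·3 + (-0.3598)·(-3) = 2.8291.
u_3 = a_3 − 0.5477·e_1 − 2.8291·e_2 = (-3.2702, 1.7009, 0.8799, -2.0820).
r_{33} = ‖u_3‖ = 4.3239.

r_{33} = 4.3239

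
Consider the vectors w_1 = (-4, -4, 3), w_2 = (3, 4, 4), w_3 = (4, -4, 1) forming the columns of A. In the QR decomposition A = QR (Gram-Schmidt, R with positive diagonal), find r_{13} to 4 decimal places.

r_{13} = 0.4685

w_1 = (-4, -4, 3); ‖w_1‖ = 6.4031, so q_1 = (-0.6247, -0.6247, 0.4685).
r_{13} = q_1·w_3 = 0.4685.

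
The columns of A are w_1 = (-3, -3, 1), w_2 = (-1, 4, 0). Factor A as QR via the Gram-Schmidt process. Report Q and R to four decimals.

Q = [[-0.6882, -0.6784], [-0.6882, 0.7226], [0.2294, 0.1327]], R = [[4.3589, -2.0647], [0.0000, 3.5689]]

w_1 = (-3, -3, 1); ‖w_1‖ = 4.3589, so e_1 = (-0.6882, -0.6882, 0.2294).
e_1·w_2 = (-0.6882)·(-1) + (-0.6882)·4 + 0.2294·0 = -2.0647.
u_2 = w_2 + 2.0647·e_1 = (-2.4211, 2.5789, 0.4737).
‖u_2‖ = 3.5689, so e_2 = (-0.6784, 0.7226, 0.1327).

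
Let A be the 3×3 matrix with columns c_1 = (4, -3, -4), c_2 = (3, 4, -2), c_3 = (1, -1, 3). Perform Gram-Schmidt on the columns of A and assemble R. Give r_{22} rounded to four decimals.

e_1 = c_1/‖c_1‖ = (4, -3, -4)/6.4031 = (0.6247, -0.4685, -0.6247).
r_{12} = e_1·c_2 = 1.2494.
u_2 = c_2 − 1.2494·e_1 = (2.2195, 4.5854, -1.2195).
r_{22} = ‖u_2‖ = 5.2382.

r_{22} = 5.2382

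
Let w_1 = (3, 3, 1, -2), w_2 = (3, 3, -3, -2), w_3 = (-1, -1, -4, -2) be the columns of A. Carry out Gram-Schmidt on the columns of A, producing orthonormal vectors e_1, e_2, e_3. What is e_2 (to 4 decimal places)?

w_1 = (3, 3, 1, -2); ‖w_1‖ = 4.7958, so e_1 = (0.6255, 0.6255, 0.2085, -0.4170).
e_1·w_2 = 0.6255·3 + 0.6255·3 + 0.2085·(-3) + (-0.4170)·(-2) = 3.9618.
u_2 = w_2 − 3.9618·e_1 = (0.5217, 0.5217, -3.8261, -0.3478).
‖u_2‖ = 3.9121, so e_2 = (0.1334, 0.1334, -0.9780, -0.0889).

e_2 = (0.1334, 0.1334, -0.9780, -0.0889)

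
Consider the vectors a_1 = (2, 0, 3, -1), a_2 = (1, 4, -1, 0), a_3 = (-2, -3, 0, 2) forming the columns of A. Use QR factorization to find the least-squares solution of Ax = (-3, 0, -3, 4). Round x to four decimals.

x = (-0.5403, 1.2857, 1.6917)

q_1 = a_1/‖a_1‖ = (2, 0, 3, -1)/3.7417 = (0.5345, 0.0000, 0.8018, -0.2673).
r_{12} = q_1·a_2 = -0.2673.
u_2 = a_2 + 0.2673·q_1 = (1.1429, 4.0000, -0.7857, -0.0714).
‖u_2‖ = 4.2342, so q_2 = (0.2699, 0.9447, -0.1856, -0.0169).
r_{13} = q_1·a_3 = -1.6036; r_{23} = q_2·a_3 = -3.4076.
u_3 = a_3 + 1.6036·q_1 + 3.4076·q_2 = (-0.2231, 0.2191, 0.6534, 1.5139).
‖u_3‖ = 1.6783, so q_3 = (-0.1329, 0.1306, 0.3893, 0.9021).
Qᵀb = (-5.0780, -0.3205, 2.8391).
Back-substitute: x_3 = 2.8391/1.6783 = 1.6917.
x_2 = (-0.3205 + 3.4076·1.6917)/4.2342 = 1.2857.
x_1 = (-5.0780 + 0.2673·1.2857 + 1.6036·1.6917)/3.7417 = -0.5403.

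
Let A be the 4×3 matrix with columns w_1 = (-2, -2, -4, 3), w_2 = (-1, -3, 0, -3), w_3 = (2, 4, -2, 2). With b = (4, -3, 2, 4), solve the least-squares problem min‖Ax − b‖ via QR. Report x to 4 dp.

x = (0.0803, -1.4922, -1.0716)

q_1 = w_1/‖w_1‖ = (-2, -2, -4, 3)/5.7446 = (-0.3482, -0.3482, -0.6963, 0.5222).
r_{12} = q_1·w_2 = -0.1741.
u_2 = w_2 + 0.1741·q_1 = (-1.0606, -3.0606, -0.1212, -2.9091).
‖u_2‖ = 4.3554, so q_2 = (-0.2435, -0.7027, -0.0278, -0.6679).
r_{13} = q_1·w_3 = 0.3482; r_{23} = q_2·w_3 = -4.5781.
u_3 = w_3 − 0.3482·q_1 + 4.5781·q_2 = (1.0064, 0.9042, -1.8850, -1.2396).
‖u_3‖ = 2.6306, so q_3 = (0.3826, 0.3437, -0.7166, -0.4712).
Qᵀb = (0.3482, -1.5933, -2.8189).
Back-substitute: x_3 = -2.8189/2.6306 = -1.0716.
x_2 = (-1.5933 + 4.5781·(-1.0716))/4.3554 = -1.4922.
x_1 = (0.3482 + 0.1741·(-1.4922) − 0.3482·(-1.0716))/5.7446 = 0.0803.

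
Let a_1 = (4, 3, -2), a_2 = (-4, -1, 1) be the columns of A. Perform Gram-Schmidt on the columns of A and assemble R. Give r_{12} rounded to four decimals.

r_{12} = -3.8996

a_1 = (4, 3, -2); ‖a_1‖ = 5.3852, so q_1 = (0.7428, 0.5571, -0.3714).
r_{12} = q_1·a_2 = -3.8996.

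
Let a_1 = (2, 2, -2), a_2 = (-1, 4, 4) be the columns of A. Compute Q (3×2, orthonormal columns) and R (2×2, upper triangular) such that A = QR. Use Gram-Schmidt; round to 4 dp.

Q = [[0.5774, -0.1166], [0.5774, 0.7582], [-0.5774, 0.6415]], R = [[3.4641, -0.5774], [0.0000, 5.7155]]

a_1 = (2, 2, -2); ‖a_1‖ = 3.4641, so e_1 = (0.5774, 0.5774, -0.5774).
e_1·a_2 = 0.5774·(-1) + 0.5774·4 + (-0.5774)·4 = -0.5774.
u_2 = a_2 + 0.5774·e_1 = (-0.6667, 4.3333, 3.6667).
‖u_2‖ = 5.7155, so e_2 = (-0.1166, 0.7582, 0.6415).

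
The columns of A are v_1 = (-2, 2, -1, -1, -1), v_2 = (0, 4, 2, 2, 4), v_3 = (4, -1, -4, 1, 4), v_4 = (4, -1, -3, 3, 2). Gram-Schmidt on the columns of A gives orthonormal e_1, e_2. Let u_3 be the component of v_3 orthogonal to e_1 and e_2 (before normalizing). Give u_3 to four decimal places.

u_3 = (2.0000, 0.4000, -5.3000, -0.3000, 2.4000)

v_1 = (-2, 2, -1, -1, -1); ‖v_1‖ = 3.3166, so e_1 = (-0.6030, 0.6030, -0.3015, -0.3015, -0.3015).
e_1·v_2 = (-0.6030)·0 + 0.6030·4 + (-0.3015)·2 + (-0.3015)·2 + (-0.3015)·4 = 0.0000.
u_2 = v_2 + 0.0000·e_1 = (0.0000, 4.0000, 2.0000, 2.0000, 4.0000).
‖u_2‖ = 6.3246, so e_2 = (0.0000, 0.6325, 0.3162, 0.3162, 0.6325).
e_1·v_3 = (-0.6030)·4 + 0.6030·(-1) + (-0.3015)·(-4) + (-0.3015)·1 + (-0.3015)·4 = -3.3166; e_2·v_3 = 0.0000·4 + 0.6325·(-1) + 0.3162·(-4) + 0.3162·1 + 0.6325·4 = 0.9487.
u_3 = v_3 + 3.3166·e_1 − 0.9487·e_2 = (2.0000, 0.4000, -5.3000, -0.3000, 2.4000).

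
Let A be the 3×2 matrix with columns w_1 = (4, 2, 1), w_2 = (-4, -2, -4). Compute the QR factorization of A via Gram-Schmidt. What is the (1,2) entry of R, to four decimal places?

r_{12} = -5.2372

e_1 = w_1/‖w_1‖ = (4, 2, 1)/4.5826 = (0.8729, 0.4364, 0.2182).
r_{12} = e_1·w_2 = -5.2372.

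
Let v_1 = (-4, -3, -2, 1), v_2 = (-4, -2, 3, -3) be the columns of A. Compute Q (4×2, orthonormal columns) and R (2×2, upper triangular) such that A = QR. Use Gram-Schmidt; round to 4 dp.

Q = [[-0.7303, -0.3984], [-0.5477, -0.1230], [-0.3651, 0.6797], [0.1826, -0.6035]], R = [[5.4772, 2.3735], [0.0000, 5.6892]]

v_1 = (-4, -3, -2, 1); ‖v_1‖ = 5.4772, so e_1 = (-0.7303, -0.5477, -0.3651, 0.1826).
e_1·v_2 = (-0.7303)·(-4) + (-0.5477)·(-2) + (-0.3651)·3 + 0.1826·(-3) = 2.3735.
u_2 = v_2 − 2.3735·e_1 = (-2.2667, -0.7000, 3.8667, -3.4333).
‖u_2‖ = 5.6892, so e_2 = (-0.3984, -0.1230, 0.6797, -0.6035).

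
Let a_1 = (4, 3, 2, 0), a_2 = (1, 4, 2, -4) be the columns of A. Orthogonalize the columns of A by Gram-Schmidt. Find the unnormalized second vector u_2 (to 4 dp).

q_1 = a_1/‖a_1‖ = (4, 3, 2, 0)/5.3852 = (0.7428, 0.5571, 0.3714, 0.0000).
r_{12} = q_1·a_2 = 3.7139.
u_2 = a_2 − 3.7139·q_1 = (-1.7586, 1.9310, 0.6207, -4.0000).

u_2 = (-1.7586, 1.9310, 0.6207, -4.0000)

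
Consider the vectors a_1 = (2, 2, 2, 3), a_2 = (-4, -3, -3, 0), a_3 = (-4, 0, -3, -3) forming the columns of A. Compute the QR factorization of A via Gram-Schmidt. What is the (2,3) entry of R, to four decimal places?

q_1 = a_1/‖a_1‖ = (2, 2, 2, 3)/4.5826 = (0.4364, 0.4364, 0.4364, 0.6547).
r_{12} = q_1·a_2 = -4.3644.
u_2 = a_2 + 4.3644·q_1 = (-2.0952, -1.0952, -1.0952, 2.8571).
‖u_2‖ = 3.8668, so q_2 = (-0.5418, -0.2832, -0.2832, 0.7389).
r_{23} = q_2·a_3 = 0.8005.

r_{23} = 0.8005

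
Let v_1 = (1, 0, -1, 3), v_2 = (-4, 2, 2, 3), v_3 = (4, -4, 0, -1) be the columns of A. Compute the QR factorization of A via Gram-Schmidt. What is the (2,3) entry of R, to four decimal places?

r_{23} = -4.8075

e_1 = v_1/‖v_1‖ = (1, 0, -1, 3)/3.3166 = (0.3015, 0.0000, -0.3015, 0.9045).
r_{12} = e_1·v_2 = 0.9045.
u_2 = v_2 − 0.9045·e_1 = (-4.2727, 2.0000, 2.2727, 2.1818).
‖u_2‖ = 5.6729, so e_2 = (-0.7532, 0.3526, 0.4006, 0.3846).
r_{23} = e_2·v_3 = -4.8075.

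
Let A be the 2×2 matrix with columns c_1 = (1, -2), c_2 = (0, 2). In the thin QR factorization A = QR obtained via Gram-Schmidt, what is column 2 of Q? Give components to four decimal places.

c_1 = (1, -2); ‖c_1‖ = 2.2361, so e_1 = (0.4472, -0.8944).
e_1·c_2 = 0.4472·0 + (-0.8944)·2 = -1.7889.
u_2 = c_2 + 1.7889·e_1 = (0.8000, 0.4000).
‖u_2‖ = 0.8944, so e_2 = (0.8944, 0.4472).

e_2 = (0.8944, 0.4472)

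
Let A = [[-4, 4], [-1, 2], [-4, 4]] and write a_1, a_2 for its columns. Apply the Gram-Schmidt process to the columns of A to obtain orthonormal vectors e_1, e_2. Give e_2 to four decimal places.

e_2 = (-0.1231, 0.9847, -0.1231)

e_1 = a_1/‖a_1‖ = (-4, -1, -4)/5.7446 = (-0.6963, -0.1741, -0.6963).
r_{12} = e_1·a_2 = -5.9186.
u_2 = a_2 + 5.9186·e_1 = (-0.1212, 0.9697, -0.1212).
‖u_2‖ = 0.9847, so e_2 = (-0.1231, 0.9847, -0.1231).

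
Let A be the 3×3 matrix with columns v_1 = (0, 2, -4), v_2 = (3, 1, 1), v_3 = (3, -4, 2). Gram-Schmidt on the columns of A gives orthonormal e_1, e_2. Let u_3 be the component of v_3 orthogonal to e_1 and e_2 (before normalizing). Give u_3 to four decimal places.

v_1 = (0, 2, -4); ‖v_1‖ = 4.4721, so e_1 = (0.0000, 0.4472, -0.8944).
e_1·v_2 = 0.0000·3 + 0.4472·1 + (-0.8944)·1 = -0.4472.
u_2 = v_2 + 0.4472·e_1 = (3.0000, 1.2000, 0.6000).
‖u_2‖ = 3.2863, so e_2 = (0.9129, 0.3651, 0.1826).
e_1·v_3 = 0.0000·3 + 0.4472·(-4) + (-0.8944)·2 = -3.5777; e_2·v_3 = 0.9129·3 + 0.3651·(-4) + 0.1826·2 = 1.6432.
u_3 = v_3 + 3.5777·e_1 − 1.6432·e_2 = (1.5000, -3.0000, -1.5000).

u_3 = (1.5000, -3.0000, -1.5000)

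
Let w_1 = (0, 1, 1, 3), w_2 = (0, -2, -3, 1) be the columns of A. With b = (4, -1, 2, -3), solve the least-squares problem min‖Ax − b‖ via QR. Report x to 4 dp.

x = (-0.8400, -0.6200)

w_1 = (0, 1, 1, 3); ‖w_1‖ = 3.3166, so q_1 = (0.0000, 0.3015, 0.3015, 0.9045).
q_1·w_2 = 0.0000·0 + 0.3015·(-2) + 0.3015·(-3) + 0.9045·1 = -0.6030.
u_2 = w_2 + 0.6030·q_1 = (0.0000, -1.8182, -2.8182, 1.5455).
‖u_2‖ = 3.6927, so q_2 = (0.0000, -0.4924, -0.7632, 0.4185).
Qᵀb = (-2.4121, -2.2895).
Back-substitute: x_2 = -2.2895/3.6927 = -0.6200.
x_1 = (-2.4121 + 0.6030·(-0.6200))/3.3166 = -0.8400.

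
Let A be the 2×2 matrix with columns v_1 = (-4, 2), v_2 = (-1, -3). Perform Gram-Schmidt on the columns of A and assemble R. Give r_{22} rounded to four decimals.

v_1 = (-4, 2); ‖v_1‖ = 4.4721, so e_1 = (-0.8944, 0.4472).
e_1·v_2 = (-0.8944)·(-1) + 0.4472·(-3) = -0.4472.
u_2 = v_2 + 0.4472·e_1 = (-1.4000, -2.8000).
r_{22} = ‖u_2‖ = 3.1305.

r_{22} = 3.1305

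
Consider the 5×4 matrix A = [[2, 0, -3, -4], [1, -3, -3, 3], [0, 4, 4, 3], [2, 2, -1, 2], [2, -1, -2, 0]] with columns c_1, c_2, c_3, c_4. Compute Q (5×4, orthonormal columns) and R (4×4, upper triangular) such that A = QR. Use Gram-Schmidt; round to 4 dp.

Q = [[0.5547, 0.0281, -0.4970, -0.4242], [0.2774, -0.5344, 0.2947, 0.5651], [0.0000, 0.7312, 0.4954, 0.0351], [0.5547, 0.3937, -0.2493, 0.5655], [0.5547, -0.1547, 0.5989, -0.4238]], R = [[3.6056, -0.2774, -4.1603, -0.2774], [0.0000, 5.4702, 4.3593, 1.2656], [0.0000, 0.0000, 1.6398, 3.8596], [0.0000, 0.0000, 0.0000, 4.6287]]

q_1 = c_1/‖c_1‖ = (2, 1, 0, 2, 2)/3.6056 = (0.5547, 0.2774, 0.0000, 0.5547, 0.5547).
r_{12} = q_1·c_2 = -0.2774.
u_2 = c_2 + 0.2774·q_1 = (0.1538, -2.9231, 4.0000, 2.1538, -0.8462).
‖u_2‖ = 5.4702, so q_2 = (0.0281, -0.5344, 0.7312, 0.3937, -0.1547).
r_{13} = q_1·c_3 = -4.1603; r_{23} = q_2·c_3 = 4.3593.
u_3 = c_3 + 4.1603·q_1 − 4.3593·q_2 = (-0.8149, 0.4833, 0.8123, -0.4087, 0.9820).
‖u_3‖ = 1.6398, so q_3 = (-0.4970, 0.2947, 0.4954, -0.2493, 0.5989).
r_{14} = q_1·c_4 = -0.2774; r_{24} = q_2·c_4 = 1.2656; r_{34} = q_3·c_4 = 3.8596.
u_4 = c_4 + 0.2774·q_1 − 1.2656·q_2 − 3.8596·q_3 = (-1.9637, 2.6157, 0.1625, 2.6176, -1.9618).
‖u_4‖ = 4.6287, so q_4 = (-0.4242, 0.5651, 0.0351, 0.5655, -0.4238).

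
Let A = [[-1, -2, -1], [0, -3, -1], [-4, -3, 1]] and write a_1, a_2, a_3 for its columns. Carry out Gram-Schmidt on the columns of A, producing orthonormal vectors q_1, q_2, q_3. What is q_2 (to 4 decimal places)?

a_1 = (-1, 0, -4); ‖a_1‖ = 4.1231, so q_1 = (-0.2425, 0.0000, -0.9701).
q_1·a_2 = (-0.2425)·(-2) + 0.0000·(-3) + (-0.9701)·(-3) = 3.3955.
u_2 = a_2 − 3.3955·q_1 = (-1.1765, -3.0000, 0.2941).
‖u_2‖ = 3.2358, so q_2 = (-0.3636, -0.9271, 0.0909).

q_2 = (-0.3636, -0.9271, 0.0909)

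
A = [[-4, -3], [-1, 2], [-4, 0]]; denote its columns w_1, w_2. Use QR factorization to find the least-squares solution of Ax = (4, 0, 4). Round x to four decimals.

w_1 = (-4, -1, -4); ‖w_1‖ = 5.7446, so q_1 = (-0.6963, -0.1741, -0.6963).
q_1·w_2 = (-0.6963)·(-3) + (-0.1741)·2 + (-0.6963)·0 = 1.7408.
u_2 = w_2 − 1.7408·q_1 = (-1.7879, 2.3030, 1.2121).
‖u_2‖ = 3.1575, so q_2 = (-0.5662, 0.7294, 0.3839).
Qᵀb = (-5.5705, -0.7294).
Back-substitute: x_2 = -0.7294/3.1575 = -0.2310.
x_1 = (-5.5705 − 1.7408·(-0.2310))/5.7446 = -0.8997.

x = (-0.8997, -0.2310)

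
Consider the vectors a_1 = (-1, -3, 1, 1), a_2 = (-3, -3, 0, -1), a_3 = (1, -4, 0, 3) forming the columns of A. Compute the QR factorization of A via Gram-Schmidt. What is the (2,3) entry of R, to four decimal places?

r_{23} = -2.2884

q_1 = a_1/‖a_1‖ = (-1, -3, 1, 1)/3.4641 = (-0.2887, -0.8660, 0.2887, 0.2887).
r_{12} = q_1·a_2 = 3.1754.
u_2 = a_2 − 3.1754·q_1 = (-2.0833, -0.2500, -0.9167, -1.9167).
‖u_2‖ = 2.9861, so q_2 = (-0.6977, -0.0837, -0.3070, -0.6419).
r_{23} = q_2·a_3 = -2.2884.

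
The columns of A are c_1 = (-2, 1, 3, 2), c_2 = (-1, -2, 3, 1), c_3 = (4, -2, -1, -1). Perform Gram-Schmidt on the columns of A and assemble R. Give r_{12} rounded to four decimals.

r_{12} = 2.5927

c_1 = (-2, 1, 3, 2); ‖c_1‖ = 4.2426, so q_1 = (-0.4714, 0.2357, 0.7071, 0.4714).
r_{12} = q_1·c_2 = 2.5927.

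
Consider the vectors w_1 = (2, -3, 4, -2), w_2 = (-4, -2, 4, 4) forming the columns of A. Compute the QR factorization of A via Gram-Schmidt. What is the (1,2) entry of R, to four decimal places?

r_{12} = 1.0445

w_1 = (2, -3, 4, -2); ‖w_1‖ = 5.7446, so q_1 = (0.3482, -0.5222, 0.6963, -0.3482).
r_{12} = q_1·w_2 = 1.0445.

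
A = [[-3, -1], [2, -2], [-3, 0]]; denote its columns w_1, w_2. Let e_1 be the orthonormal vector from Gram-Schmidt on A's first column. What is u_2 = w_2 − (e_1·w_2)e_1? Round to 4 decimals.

u_2 = (-1.1364, -1.9091, -0.1364)

e_1 = w_1/‖w_1‖ = (-3, 2, -3)/4.6904 = (-0.6396, 0.4264, -0.6396).
r_{12} = e_1·w_2 = -0.2132.
u_2 = w_2 + 0.2132·e_1 = (-1.1364, -1.9091, -0.1364).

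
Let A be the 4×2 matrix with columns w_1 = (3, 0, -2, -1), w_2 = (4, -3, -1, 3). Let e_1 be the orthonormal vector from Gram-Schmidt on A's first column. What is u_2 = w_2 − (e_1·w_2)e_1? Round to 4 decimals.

u_2 = (1.6429, -3.0000, 0.5714, 3.7857)

w_1 = (3, 0, -2, -1); ‖w_1‖ = 3.7417, so e_1 = (0.8018, 0.0000, -0.5345, -0.2673).
e_1·w_2 = 0.8018·4 + 0.0000·(-3) + (-0.5345)·(-1) + (-0.2673)·3 = 2.9399.
u_2 = w_2 − 2.9399·e_1 = (1.6429, -3.0000, 0.5714, 3.7857).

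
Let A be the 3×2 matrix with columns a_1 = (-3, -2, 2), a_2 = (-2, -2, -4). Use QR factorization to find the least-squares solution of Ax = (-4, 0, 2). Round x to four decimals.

a_1 = (-3, -2, 2); ‖a_1‖ = 4.1231, so q_1 = (-0.7276, -0.4851, 0.4851).
q_1·a_2 = (-0.7276)·(-2) + (-0.4851)·(-2) + 0.4851·(-4) = 0.4851.
u_2 = a_2 − 0.4851·q_1 = (-1.6471, -1.7647, -4.2353).
‖u_2‖ = 4.8749, so q_2 = (-0.3379, -0.3620, -0.8688).
Qᵀb = (3.8806, -0.3861).
Back-substitute: x_2 = -0.3861/4.8749 = -0.0792.
x_1 = (3.8806 − 0.4851·(-0.0792))/4.1231 = 0.9505.

x = (0.9505, -0.0792)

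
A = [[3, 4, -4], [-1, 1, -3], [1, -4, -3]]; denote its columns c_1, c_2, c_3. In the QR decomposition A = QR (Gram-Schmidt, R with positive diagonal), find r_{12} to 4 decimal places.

r_{12} = 2.1106

q_1 = c_1/‖c_1‖ = (3, -1, 1)/3.3166 = (0.9045, -0.3015, 0.3015).
r_{12} = q_1·c_2 = 2.1106.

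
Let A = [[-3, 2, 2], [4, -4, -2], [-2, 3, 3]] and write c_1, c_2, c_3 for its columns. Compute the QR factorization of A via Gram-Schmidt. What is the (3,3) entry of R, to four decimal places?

r_{33} = 1.3245

q_1 = c_1/‖c_1‖ = (-3, 4, -2)/5.3852 = (-0.5571, 0.7428, -0.3714).
r_{12} = q_1·c_2 = -5.1995.
u_2 = c_2 + 5.1995·q_1 = (-0.8966, -0.1379, 1.0690).
‖u_2‖ = 1.4020, so q_2 = (-0.6395, -0.0984, 0.7625).
r_{13} = q_1·c_3 = -3.7139; r_{23} = q_2·c_3 = 1.2052.
u_3 = c_3 + 3.7139·q_1 − 1.2052·q_2 = (0.7018, 0.8772, 0.7018).
r_{33} = ‖u_3‖ = 1.3245.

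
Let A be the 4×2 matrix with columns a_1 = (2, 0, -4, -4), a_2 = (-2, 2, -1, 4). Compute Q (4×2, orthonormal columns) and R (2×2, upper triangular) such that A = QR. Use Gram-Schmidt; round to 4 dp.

Q = [[0.3333, -0.2627], [0.0000, 0.4729], [-0.6667, -0.6568], [-0.6667, 0.5254]], R = [[6.0000, -2.6667], [0.0000, 4.2295]]

a_1 = (2, 0, -4, -4); ‖a_1‖ = 6.0000, so q_1 = (0.3333, 0.0000, -0.6667, -0.6667).
q_1·a_2 = 0.3333·(-2) + 0.0000·2 + (-0.6667)·(-1) + (-0.6667)·4 = -2.6667.
u_2 = a_2 + 2.6667·q_1 = (-1.1111, 2.0000, -2.7778, 2.2222).
‖u_2‖ = 4.2295, so q_2 = (-0.2627, 0.4729, -0.6568, 0.5254).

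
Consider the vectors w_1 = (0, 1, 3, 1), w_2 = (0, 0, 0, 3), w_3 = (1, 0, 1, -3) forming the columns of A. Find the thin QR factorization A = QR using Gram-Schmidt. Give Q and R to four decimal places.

Q = [[0.0000, 0.0000, 0.9535], [0.3015, -0.0953, -0.2860], [0.9045, -0.2860, 0.0953], [0.3015, 0.9535, 0.0000]], R = [[3.3166, 0.9045, 0.0000], [0.0000, 2.8604, -3.1464], [0.0000, 0.0000, 1.0488]]

e_1 = w_1/‖w_1‖ = (0, 1, 3, 1)/3.3166 = (0.0000, 0.3015, 0.9045, 0.3015).
r_{12} = e_1·w_2 = 0.9045.
u_2 = w_2 − 0.9045·e_1 = (0.0000, -0.2727, -0.8182, 2.7273).
‖u_2‖ = 2.8604, so e_2 = (0.0000, -0.0953, -0.2860, 0.9535).
r_{13} = e_1·w_3 = 0.0000; r_{23} = e_2·w_3 = -3.1464.
u_3 = w_3 + 0.0000·e_1 + 3.1464·e_2 = (1.0000, -0.3000, 0.1000, 0.0000).
‖u_3‖ = 1.0488, so e_3 = (0.9535, -0.2860, 0.0953, 0.0000).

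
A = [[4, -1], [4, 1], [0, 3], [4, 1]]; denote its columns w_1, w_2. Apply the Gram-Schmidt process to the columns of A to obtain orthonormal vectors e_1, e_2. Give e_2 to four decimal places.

w_1 = (4, 4, 0, 4); ‖w_1‖ = 6.9282, so e_1 = (0.5774, 0.5774, 0.0000, 0.5774).
e_1·w_2 = 0.5774·(-1) + 0.5774·1 + 0.0000·3 + 0.5774·1 = 0.5774.
u_2 = w_2 − 0.5774·e_1 = (-1.3333, 0.6667, 3.0000, 0.6667).
‖u_2‖ = 3.4157, so e_2 = (-0.3904, 0.1952, 0.8783, 0.1952).

e_2 = (-0.3904, 0.1952, 0.8783, 0.1952)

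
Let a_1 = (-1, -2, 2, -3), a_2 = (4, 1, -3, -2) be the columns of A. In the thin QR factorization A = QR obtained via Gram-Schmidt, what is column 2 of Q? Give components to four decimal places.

q_1 = a_1/‖a_1‖ = (-1, -2, 2, -3)/4.2426 = (-0.2357, -0.4714, 0.4714, -0.7071).
r_{12} = q_1·a_2 = -1.4142.
u_2 = a_2 + 1.4142·q_1 = (3.6667, 0.3333, -2.3333, -3.0000).
‖u_2‖ = 5.2915, so q_2 = (0.6929, 0.0630, -0.4410, -0.5669).

q_2 = (0.6929, 0.0630, -0.4410, -0.5669)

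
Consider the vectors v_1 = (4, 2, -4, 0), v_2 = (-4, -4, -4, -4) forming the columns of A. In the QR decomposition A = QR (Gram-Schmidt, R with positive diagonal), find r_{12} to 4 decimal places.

r_{12} = -1.3333

e_1 = v_1/‖v_1‖ = (4, 2, -4, 0)/6.0000 = (0.6667, 0.3333, -0.6667, 0.0000).
r_{12} = e_1·v_2 = -1.3333.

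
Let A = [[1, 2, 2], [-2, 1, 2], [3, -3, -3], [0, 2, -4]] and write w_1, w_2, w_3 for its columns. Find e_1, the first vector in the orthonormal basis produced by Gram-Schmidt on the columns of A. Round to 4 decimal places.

e_1 = (0.2673, -0.5345, 0.8018, 0.0000)

e_1 = w_1/‖w_1‖ = (1, -2, 3, 0)/3.7417 = (0.2673, -0.5345, 0.8018, 0.0000).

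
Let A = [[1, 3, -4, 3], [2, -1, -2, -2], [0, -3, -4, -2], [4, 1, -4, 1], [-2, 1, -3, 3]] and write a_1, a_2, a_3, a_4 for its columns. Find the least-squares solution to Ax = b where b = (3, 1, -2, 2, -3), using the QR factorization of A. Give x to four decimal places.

a_1 = (1, 2, 0, 4, -2); ‖a_1‖ = 5.0000, so e_1 = (0.2000, 0.4000, 0.0000, 0.8000, -0.4000).
e_1·a_2 = 0.2000·3 + 0.4000·(-1) + 0.0000·(-3) + 0.8000·1 + (-0.4000)·1 = 0.6000.
u_2 = a_2 − 0.6000·e_1 = (2.8800, -1.2400, -3.0000, 0.5200, 1.2400).
‖u_2‖ = 4.5431, so e_2 = (0.6339, -0.2729, -0.6603, 0.1145, 0.2729).
e_1·a_3 = 0.2000·(-4) + 0.4000·(-2) + 0.0000·(-4) + 0.8000·(-4) + (-0.4000)·(-3) = -3.6000; e_2·a_3 = 0.6339·(-4) + (-0.2729)·(-2) + (-0.6603)·(-4) + 0.1145·(-4) + 0.2729·(-3) = -0.6251.
u_3 = a_3 + 3.6000·e_1 + 0.6251·e_2 = (-2.8837, -0.7306, -4.4128, -1.0484, -4.2694).
‖u_3‖ = 6.9028, so e_3 = (-0.4178, -0.1058, -0.6393, -0.1519, -0.6185).
e_1·a_4 = 0.2000·3 + 0.4000·(-2) + 0.0000·(-2) + 0.8000·1 + (-0.4000)·3 = -0.6000; e_2·a_4 = 0.6339·3 + (-0.2729)·(-2) + (-0.6603)·(-2) + 0.1145·1 + 0.2729·3 = 4.7016; e_3·a_4 = (-0.4178)·3 + (-0.1058)·(-2) + (-0.6393)·(-2) + (-0.1519)·1 + (-0.6185)·3 = -1.7704.
u_4 = a_4 + 0.6000·e_1 − 4.7016·e_2 + 1.7704·e_3 = (-0.6001, -0.6641, -0.0271, 0.6730, 0.3817).
‖u_4‖ = 1.1834, so e_4 = (-0.5071, -0.5612, -0.0229, 0.5687, 0.3226).
Qᵀb = (3.8000, 2.3596, 1.4711, -1.8670).
Back-substitute: x_4 = -1.8670/1.1834 = -1.5776.
x_3 = (1.4711 + 1.7704·(-1.5776))/6.9028 = -0.1915.
x_2 = (2.3596 + 0.6251·(-0.1915) − 4.7016·(-1.5776))/4.5431 = 2.1257.
x_1 = (3.8000 − 0.6000·2.1257 + 3.6000·(-0.1915) + 0.6000·(-1.5776))/5.0000 = 0.1777.

x = (0.1777, 2.1257, -0.1915, -1.5776)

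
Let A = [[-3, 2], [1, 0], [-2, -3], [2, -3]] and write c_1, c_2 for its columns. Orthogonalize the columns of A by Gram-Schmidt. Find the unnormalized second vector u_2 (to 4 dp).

e_1 = c_1/‖c_1‖ = (-3, 1, -2, 2)/4.2426 = (-0.7071, 0.2357, -0.4714, 0.4714).
r_{12} = e_1·c_2 = -1.4142.
u_2 = c_2 + 1.4142·e_1 = (1.0000, 0.3333, -3.6667, -2.3333).

u_2 = (1.0000, 0.3333, -3.6667, -2.3333)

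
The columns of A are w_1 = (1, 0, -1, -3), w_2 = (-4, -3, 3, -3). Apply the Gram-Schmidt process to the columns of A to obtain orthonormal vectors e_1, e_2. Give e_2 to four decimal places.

e_2 = (-0.6404, -0.4594, 0.4873, -0.3759)

e_1 = w_1/‖w_1‖ = (1, 0, -1, -3)/3.3166 = (0.3015, 0.0000, -0.3015, -0.9045).
r_{12} = e_1·w_2 = 0.6030.
u_2 = w_2 − 0.6030·e_1 = (-4.1818, -3.0000, 3.1818, -2.4545).
‖u_2‖ = 6.5297, so e_2 = (-0.6404, -0.4594, 0.4873, -0.3759).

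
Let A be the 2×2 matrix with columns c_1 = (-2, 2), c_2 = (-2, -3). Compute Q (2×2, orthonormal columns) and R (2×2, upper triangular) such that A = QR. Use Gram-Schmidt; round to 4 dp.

q_1 = c_1/‖c_1‖ = (-2, 2)/2.8284 = (-0.7071, 0.7071).
r_{12} = q_1·c_2 = -0.7071.
u_2 = c_2 + 0.7071·q_1 = (-2.5000, -2.5000).
‖u_2‖ = 3.5355, so q_2 = (-0.7071, -0.7071).

Q = [[-0.7071, -0.7071], [0.7071, -0.7071]], R = [[2.8284, -0.7071], [0.0000, 3.5355]]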